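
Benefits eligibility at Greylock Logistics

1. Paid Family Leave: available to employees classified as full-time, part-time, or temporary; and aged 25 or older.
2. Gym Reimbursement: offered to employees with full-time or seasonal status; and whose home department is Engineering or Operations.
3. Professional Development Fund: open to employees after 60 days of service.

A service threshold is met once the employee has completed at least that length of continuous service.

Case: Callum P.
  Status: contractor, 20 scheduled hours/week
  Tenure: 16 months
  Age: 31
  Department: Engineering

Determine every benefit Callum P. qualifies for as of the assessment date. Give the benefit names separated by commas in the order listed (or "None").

Paid Family Leave — status contractor ✗ (requires full-time, part-time, or temporary) → not eligible.
Gym Reimbursement — status contractor ✗ (requires full-time or seasonal) → not eligible.
Professional Development Fund — service 16 months ≥ 60 days ✓ → eligible.

Professional Development Fund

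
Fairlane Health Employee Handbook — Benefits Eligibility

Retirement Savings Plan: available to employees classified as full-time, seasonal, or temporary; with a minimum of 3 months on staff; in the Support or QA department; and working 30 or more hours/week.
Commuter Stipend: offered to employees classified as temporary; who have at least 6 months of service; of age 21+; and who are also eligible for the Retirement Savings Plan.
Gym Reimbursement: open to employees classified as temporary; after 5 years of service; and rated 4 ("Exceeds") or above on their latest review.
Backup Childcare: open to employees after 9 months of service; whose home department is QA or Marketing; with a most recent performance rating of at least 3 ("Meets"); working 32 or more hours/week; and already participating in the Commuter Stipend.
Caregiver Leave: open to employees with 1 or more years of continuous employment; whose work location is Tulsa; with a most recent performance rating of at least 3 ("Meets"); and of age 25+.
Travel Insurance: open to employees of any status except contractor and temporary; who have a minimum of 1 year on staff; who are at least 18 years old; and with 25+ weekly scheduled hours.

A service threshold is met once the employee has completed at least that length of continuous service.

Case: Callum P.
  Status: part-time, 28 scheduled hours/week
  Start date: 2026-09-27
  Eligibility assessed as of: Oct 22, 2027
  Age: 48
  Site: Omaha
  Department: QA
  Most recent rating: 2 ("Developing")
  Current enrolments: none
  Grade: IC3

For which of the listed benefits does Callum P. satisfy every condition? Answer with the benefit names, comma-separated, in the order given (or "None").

Service from 2026-09-27 to Oct 22, 2027: 390 days.
Retirement Savings Plan — status part-time ✗ (requires full-time, seasonal, or temporary) → not eligible.
Commuter Stipend — status part-time ✗ (requires temporary) → not eligible.
Gym Reimbursement — status part-time ✗ (requires temporary) → not eligible.
Backup Childcare — service 390 days ≥ 9 months (≈270 days) ✓; dept QA ✓; rating 2 < 3 ✗ → not eligible.
Caregiver Leave — service 390 days ≥ 1 year (≈365 days) ✓; site Omaha ✗ (not Tulsa) → not eligible.
Travel Insurance — status part-time ✓ (not excluded); service 390 days ≥ 1 year (≈365 days) ✓; age 48 ≥ 18 ✓; 28 hrs/wk ≥ 25 ✓ → eligible.

Travel Insurance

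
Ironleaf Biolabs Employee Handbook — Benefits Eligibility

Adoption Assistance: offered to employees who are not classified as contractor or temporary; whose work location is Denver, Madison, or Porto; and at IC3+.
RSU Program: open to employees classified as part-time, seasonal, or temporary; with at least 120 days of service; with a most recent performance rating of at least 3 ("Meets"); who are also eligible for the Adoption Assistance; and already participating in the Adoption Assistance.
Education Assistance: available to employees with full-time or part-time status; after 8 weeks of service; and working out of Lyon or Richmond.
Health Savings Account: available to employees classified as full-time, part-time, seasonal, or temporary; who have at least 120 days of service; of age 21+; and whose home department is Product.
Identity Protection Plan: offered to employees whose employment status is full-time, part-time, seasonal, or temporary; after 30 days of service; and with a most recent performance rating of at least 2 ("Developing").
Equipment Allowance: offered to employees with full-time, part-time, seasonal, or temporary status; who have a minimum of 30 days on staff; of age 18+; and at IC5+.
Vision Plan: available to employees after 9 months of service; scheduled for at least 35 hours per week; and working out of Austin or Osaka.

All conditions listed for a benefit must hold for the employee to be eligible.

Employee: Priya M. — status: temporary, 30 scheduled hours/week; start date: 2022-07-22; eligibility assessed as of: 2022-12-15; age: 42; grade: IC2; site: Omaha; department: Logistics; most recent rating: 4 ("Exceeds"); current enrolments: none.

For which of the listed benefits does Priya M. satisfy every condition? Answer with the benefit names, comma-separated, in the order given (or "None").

Identity Protection Plan

Service from 2022-07-22 to 2022-12-15: 146 days.
Adoption Assistance — status temporary ✗ (excluded) → not eligible.
RSU Program — status temporary ✓; service 146 days ≥ 120 days ✓; rating 4 ≥ 3 ✓; not eligible for Adoption Assistance ✗ → not eligible.
Education Assistance — status temporary ✗ (requires full-time or part-time) → not eligible.
Health Savings Account — status temporary ✓; service 146 days ≥ 120 days ✓; age 42 ≥ 21 ✓; dept Logistics ✗ → not eligible.
Identity Protection Plan — status temporary ✓; service 146 days ≥ 30 days ✓; rating 4 ≥ 2 ✓ → eligible.
Equipment Allowance — status temporary ✓; service 146 days ≥ 30 days ✓; age 42 ≥ 18 ✓; grade IC2 < IC5 ✗ → not eligible.
Vision Plan — service 146 days < 9 months (≈270 days) ✗ → not eligible.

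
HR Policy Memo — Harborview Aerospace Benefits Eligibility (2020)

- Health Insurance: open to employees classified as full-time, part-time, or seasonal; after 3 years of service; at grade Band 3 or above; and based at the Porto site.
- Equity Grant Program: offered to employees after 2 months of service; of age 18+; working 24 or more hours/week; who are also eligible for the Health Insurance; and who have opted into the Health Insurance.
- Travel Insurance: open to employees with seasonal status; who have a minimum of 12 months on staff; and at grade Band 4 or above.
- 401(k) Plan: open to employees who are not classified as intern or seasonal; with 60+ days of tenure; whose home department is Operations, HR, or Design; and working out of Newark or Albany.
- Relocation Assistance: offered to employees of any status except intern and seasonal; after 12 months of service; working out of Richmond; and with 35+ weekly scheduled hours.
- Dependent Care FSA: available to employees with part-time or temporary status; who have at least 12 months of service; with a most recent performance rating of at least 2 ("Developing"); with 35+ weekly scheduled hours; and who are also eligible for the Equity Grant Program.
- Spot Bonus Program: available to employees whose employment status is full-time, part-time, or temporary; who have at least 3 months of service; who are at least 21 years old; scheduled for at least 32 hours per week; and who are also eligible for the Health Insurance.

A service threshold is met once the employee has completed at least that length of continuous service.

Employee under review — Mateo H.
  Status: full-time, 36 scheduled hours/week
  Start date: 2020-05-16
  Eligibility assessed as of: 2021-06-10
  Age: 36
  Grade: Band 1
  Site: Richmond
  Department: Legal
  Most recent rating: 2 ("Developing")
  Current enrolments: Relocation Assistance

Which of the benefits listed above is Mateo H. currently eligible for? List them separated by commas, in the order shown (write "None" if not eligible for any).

Relocation Assistance

Service from 2020-05-16 to 2021-06-10: 390 days.
Health Insurance — status full-time ✓; service 390 days < 3 years (≈1095 days) ✗ → not eligible.
Equity Grant Program — service 390 days ≥ 2 months (≈60 days) ✓; age 36 ≥ 18 ✓; 36 hrs/wk ≥ 24 ✓; not eligible for Health Insurance ✗ → not eligible.
Travel Insurance — status full-time ✗ (requires seasonal) → not eligible.
401(k) Plan — status full-time ✓ (not excluded); service 390 days ≥ 60 days ✓; dept Legal ✗ → not eligible.
Relocation Assistance — status full-time ✓ (not excluded); service 390 days ≥ 12 months (≈360 days) ✓; site Richmond ✓; 36 hrs/wk ≥ 35 ✓ → eligible.
Dependent Care FSA — status full-time ✗ (requires part-time or temporary) → not eligible.
Spot Bonus Program — status full-time ✓; service 390 days ≥ 3 months (≈90 days) ✓; age 36 ≥ 21 ✓; 36 hrs/wk ≥ 32 ✓; not eligible for Health Insurance ✗ → not eligible.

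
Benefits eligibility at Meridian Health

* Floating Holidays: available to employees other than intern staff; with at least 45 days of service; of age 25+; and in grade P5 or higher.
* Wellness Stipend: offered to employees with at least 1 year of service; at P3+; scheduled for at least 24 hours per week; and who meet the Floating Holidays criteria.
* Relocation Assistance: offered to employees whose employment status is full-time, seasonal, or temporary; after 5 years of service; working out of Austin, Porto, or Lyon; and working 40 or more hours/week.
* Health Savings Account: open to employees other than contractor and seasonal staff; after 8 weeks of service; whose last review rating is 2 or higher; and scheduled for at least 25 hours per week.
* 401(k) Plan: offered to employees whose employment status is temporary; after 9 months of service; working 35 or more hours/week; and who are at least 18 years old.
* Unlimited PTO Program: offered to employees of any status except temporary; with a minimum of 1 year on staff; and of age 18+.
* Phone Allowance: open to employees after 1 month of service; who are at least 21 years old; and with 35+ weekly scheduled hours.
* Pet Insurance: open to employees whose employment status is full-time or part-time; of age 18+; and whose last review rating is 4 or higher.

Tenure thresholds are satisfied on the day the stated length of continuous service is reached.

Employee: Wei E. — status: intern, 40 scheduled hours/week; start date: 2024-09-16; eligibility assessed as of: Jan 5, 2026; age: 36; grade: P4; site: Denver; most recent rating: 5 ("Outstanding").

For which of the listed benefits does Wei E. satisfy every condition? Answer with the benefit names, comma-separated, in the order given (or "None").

Service from 2024-09-16 to Jan 5, 2026: 476 days.
Floating Holidays — status intern ✗ (excluded) → not eligible.
Wellness Stipend — service 476 days ≥ 1 year (≈365 days) ✓; grade P4 ≥ P3 ✓; 40 hrs/wk ≥ 24 ✓; not eligible for Floating Holidays ✗ → not eligible.
Relocation Assistance — status intern ✗ (requires full-time, seasonal, or temporary) → not eligible.
Health Savings Account — status intern ✓ (not excluded); service 476 days ≥ 8 weeks (≈56 days) ✓; rating 5 ≥ 2 ✓; 40 hrs/wk ≥ 25 ✓ → eligible.
401(k) Plan — status intern ✗ (requires temporary) → not eligible.
Unlimited PTO Program — status intern ✓ (not excluded); service 476 days ≥ 1 year (≈365 days) ✓; age 36 ≥ 18 ✓ → eligible.
Phone Allowance — service 476 days ≥ 1 month (≈30 days) ✓; age 36 ≥ 21 ✓; 40 hrs/wk ≥ 35 ✓ → eligible.
Pet Insurance — status intern ✗ (requires full-time or part-time) → not eligible.

Health Savings Account, Unlimited PTO Program, Phone Allowance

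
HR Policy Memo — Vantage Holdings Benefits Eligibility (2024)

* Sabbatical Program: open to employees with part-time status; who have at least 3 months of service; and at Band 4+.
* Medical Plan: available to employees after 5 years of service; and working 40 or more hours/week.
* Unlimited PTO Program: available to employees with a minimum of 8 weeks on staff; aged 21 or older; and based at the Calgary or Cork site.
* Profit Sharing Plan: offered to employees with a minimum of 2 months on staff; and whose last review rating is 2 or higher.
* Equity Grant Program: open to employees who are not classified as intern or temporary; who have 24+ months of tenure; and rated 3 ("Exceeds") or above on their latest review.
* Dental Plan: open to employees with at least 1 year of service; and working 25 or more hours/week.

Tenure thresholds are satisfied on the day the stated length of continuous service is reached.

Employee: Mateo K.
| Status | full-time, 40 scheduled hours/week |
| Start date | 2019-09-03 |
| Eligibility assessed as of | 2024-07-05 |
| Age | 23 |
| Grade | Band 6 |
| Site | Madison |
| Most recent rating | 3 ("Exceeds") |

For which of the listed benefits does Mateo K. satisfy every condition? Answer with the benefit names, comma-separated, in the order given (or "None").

Service from 2019-09-03 to 2024-07-05: 1767 days.
Sabbatical Program — status full-time ✗ (requires part-time) → not eligible.
Medical Plan — service 1767 days < 5 years (≈1825 days) ✗ → not eligible.
Unlimited PTO Program — service 1767 days ≥ 8 weeks (≈56 days) ✓; age 23 ≥ 21 ✓; site Madison ✗ (not Calgary or Cork) → not eligible.
Profit Sharing Plan — service 1767 days ≥ 2 months (≈60 days) ✓; rating 3 ≥ 2 ✓ → eligible.
Equity Grant Program — status full-time ✓ (not excluded); service 1767 days ≥ 24 months (≈720 days) ✓; rating 3 ≥ 3 ✓ → eligible.
Dental Plan — service 1767 days ≥ 1 year (≈365 days) ✓; 40 hrs/wk ≥ 25 ✓ → eligible.

Profit Sharing Plan, Equity Grant Program, Dental Plan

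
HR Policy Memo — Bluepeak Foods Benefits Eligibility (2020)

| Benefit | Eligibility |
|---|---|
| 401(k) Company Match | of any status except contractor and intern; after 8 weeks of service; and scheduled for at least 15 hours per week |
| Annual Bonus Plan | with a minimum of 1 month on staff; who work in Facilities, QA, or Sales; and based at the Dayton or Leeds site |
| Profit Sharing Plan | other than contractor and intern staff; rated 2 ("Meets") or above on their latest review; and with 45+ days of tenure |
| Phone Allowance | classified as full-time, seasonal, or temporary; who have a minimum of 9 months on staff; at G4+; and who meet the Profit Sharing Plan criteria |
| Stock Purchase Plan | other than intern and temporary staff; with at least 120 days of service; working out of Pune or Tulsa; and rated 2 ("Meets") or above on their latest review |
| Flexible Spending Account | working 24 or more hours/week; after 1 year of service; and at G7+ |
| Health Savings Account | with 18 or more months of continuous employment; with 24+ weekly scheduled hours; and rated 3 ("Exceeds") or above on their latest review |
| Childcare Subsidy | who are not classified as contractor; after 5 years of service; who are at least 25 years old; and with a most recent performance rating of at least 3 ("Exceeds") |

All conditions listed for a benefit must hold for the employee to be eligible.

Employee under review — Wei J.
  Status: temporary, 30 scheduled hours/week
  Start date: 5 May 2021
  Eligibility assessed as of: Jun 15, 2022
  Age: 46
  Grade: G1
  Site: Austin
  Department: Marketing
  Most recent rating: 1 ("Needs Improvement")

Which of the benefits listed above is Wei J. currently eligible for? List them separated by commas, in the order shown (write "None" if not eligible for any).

401(k) Company Match

Service from 5 May 2021 to Jun 15, 2022: 406 days.
401(k) Company Match — status temporary ✓ (not excluded); service 406 days ≥ 8 weeks (≈56 days) ✓; 30 hrs/wk ≥ 15 ✓ → eligible.
Annual Bonus Plan — service 406 days ≥ 1 month (≈30 days) ✓; dept Marketing ✗ → not eligible.
Profit Sharing Plan — status temporary ✓ (not excluded); rating 1 < 2 ✗ → not eligible.
Phone Allowance — status temporary ✓; service 406 days ≥ 9 months (≈270 days) ✓; grade G1 < G4 ✗ → not eligible.
Stock Purchase Plan — status temporary ✗ (excluded) → not eligible.
Flexible Spending Account — 30 hrs/wk ≥ 24 ✓; service 406 days ≥ 1 year (≈365 days) ✓; grade G1 < G7 ✗ → not eligible.
Health Savings Account — service 406 days < 18 months (≈540 days) ✗ → not eligible.
Childcare Subsidy — status temporary ✓ (not excluded); service 406 days < 5 years (≈1825 days) ✗ → not eligible.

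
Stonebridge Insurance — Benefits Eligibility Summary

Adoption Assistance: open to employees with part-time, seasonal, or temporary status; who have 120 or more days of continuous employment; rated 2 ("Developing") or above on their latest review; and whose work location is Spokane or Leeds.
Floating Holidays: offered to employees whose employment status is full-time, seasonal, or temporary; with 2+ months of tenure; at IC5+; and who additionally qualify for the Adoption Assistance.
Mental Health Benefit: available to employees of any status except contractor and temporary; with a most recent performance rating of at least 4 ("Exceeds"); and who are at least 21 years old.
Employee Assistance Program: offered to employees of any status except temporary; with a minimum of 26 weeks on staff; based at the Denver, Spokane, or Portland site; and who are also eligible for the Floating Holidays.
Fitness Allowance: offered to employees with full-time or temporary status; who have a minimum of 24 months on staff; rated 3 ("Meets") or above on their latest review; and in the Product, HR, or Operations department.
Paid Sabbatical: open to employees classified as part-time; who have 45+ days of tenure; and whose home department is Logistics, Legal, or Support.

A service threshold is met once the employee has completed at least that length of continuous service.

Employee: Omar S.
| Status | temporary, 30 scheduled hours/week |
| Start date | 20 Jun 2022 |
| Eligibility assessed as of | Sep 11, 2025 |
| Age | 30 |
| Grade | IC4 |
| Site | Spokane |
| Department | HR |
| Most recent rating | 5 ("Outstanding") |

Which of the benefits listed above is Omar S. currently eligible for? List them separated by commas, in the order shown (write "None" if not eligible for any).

Service from 20 Jun 2022 to Sep 11, 2025: 1179 days.
Adoption Assistance — status temporary ✓; service 1179 days ≥ 120 days ✓; rating 5 ≥ 2 ✓; site Spokane ✓ → eligible.
Floating Holidays — status temporary ✓; service 1179 days ≥ 2 months (≈60 days) ✓; grade IC4 < IC5 ✗ → not eligible.
Mental Health Benefit — status temporary ✗ (excluded) → not eligible.
Employee Assistance Program — status temporary ✗ (excluded) → not eligible.
Fitness Allowance — status temporary ✓; service 1179 days ≥ 24 months (≈720 days) ✓; rating 5 ≥ 3 ✓; dept HR ✓ → eligible.
Paid Sabbatical — status temporary ✗ (requires part-time) → not eligible.

Adoption Assistance, Fitness Allowance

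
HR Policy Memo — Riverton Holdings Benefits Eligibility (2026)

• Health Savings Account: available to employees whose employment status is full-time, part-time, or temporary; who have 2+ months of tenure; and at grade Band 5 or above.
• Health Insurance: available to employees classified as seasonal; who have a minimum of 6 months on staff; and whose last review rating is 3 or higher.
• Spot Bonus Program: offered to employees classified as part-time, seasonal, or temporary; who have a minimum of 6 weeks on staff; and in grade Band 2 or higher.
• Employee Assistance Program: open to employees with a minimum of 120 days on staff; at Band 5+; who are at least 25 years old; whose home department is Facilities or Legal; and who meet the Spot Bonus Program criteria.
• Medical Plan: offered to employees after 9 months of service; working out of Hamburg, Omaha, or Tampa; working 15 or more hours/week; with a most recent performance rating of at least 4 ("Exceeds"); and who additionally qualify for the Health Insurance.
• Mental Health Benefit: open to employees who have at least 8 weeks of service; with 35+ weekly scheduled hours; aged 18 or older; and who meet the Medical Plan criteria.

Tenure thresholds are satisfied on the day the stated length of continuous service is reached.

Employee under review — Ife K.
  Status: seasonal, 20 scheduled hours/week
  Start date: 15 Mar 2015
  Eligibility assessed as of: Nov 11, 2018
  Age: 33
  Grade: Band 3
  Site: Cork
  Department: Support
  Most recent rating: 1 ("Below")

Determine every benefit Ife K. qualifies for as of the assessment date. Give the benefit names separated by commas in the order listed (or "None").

Service from 15 Mar 2015 to Nov 11, 2018: 1337 days.
Health Savings Account — status seasonal ✗ (requires full-time, part-time, or temporary) → not eligible.
Health Insurance — status seasonal ✓; service 1337 days ≥ 6 months (≈180 days) ✓; rating 1 < 3 ✗ → not eligible.
Spot Bonus Program — status seasonal ✓; service 1337 days ≥ 6 weeks (≈42 days) ✓; grade Band 3 ≥ Band 2 ✓ → eligible.
Employee Assistance Program — service 1337 days ≥ 120 days ✓; grade Band 3 < Band 5 ✗ → not eligible.
Medical Plan — service 1337 days ≥ 9 months (≈270 days) ✓; site Cork ✗ (not Hamburg, Omaha, or Tampa) → not eligible.
Mental Health Benefit — service 1337 days ≥ 8 weeks (≈56 days) ✓; 20 hrs/wk < 35 ✗ → not eligible.

Spot Bonus Program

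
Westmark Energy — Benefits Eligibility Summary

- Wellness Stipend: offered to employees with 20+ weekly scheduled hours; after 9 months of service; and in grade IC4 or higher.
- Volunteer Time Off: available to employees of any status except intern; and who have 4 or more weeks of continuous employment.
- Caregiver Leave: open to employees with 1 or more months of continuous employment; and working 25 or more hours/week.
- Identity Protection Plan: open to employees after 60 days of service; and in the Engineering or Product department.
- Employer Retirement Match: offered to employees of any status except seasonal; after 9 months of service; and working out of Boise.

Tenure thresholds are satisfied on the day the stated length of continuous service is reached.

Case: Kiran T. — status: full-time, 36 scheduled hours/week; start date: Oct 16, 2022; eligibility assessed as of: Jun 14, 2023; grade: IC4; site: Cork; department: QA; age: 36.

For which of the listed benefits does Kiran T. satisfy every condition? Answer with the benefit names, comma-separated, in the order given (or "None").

Volunteer Time Off, Caregiver Leave

Service from Oct 16, 2022 to Jun 14, 2023: 241 days.
Wellness Stipend — 36 hrs/wk ≥ 20 ✓; service 241 days < 9 months (≈270 days) ✗ → not eligible.
Volunteer Time Off — status full-time ✓ (not excluded); service 241 days ≥ 4 weeks (≈28 days) ✓ → eligible.
Caregiver Leave — service 241 days ≥ 1 month (≈30 days) ✓; 36 hrs/wk ≥ 25 ✓ → eligible.
Identity Protection Plan — service 241 days ≥ 60 days ✓; dept QA ✗ → not eligible.
Employer Retirement Match — status full-time ✓ (not excluded); service 241 days < 9 months (≈270 days) ✗ → not eligible.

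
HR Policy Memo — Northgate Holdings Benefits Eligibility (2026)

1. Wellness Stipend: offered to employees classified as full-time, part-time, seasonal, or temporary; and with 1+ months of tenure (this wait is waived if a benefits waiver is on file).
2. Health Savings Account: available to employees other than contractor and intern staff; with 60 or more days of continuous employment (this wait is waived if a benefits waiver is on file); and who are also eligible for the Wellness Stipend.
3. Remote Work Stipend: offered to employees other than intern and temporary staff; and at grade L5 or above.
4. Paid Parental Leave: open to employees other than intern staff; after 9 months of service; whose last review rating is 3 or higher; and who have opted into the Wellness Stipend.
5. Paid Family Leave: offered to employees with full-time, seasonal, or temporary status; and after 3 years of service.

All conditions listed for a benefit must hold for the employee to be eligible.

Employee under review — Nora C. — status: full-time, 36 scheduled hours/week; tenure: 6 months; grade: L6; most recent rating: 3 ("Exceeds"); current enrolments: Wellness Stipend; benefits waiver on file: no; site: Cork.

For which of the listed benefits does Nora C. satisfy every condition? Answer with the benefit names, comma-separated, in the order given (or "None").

Wellness Stipend — status full-time ✓; no waiver, service 6 months ≥ 1 month ✓ → eligible.
Health Savings Account — status full-time ✓ (not excluded); no waiver, service 6 months ≥ 60 days ✓; eligible for Wellness Stipend ✓ → eligible.
Remote Work Stipend — status full-time ✓ (not excluded); grade L6 ≥ L5 ✓ → eligible.
Paid Parental Leave — status full-time ✓ (not excluded); service 6 months < 9 months ✗ → not eligible.
Paid Family Leave — status full-time ✓; service 6 months < 3 years (≈1095 days) ✗ → not eligible.

Wellness Stipend, Health Savings Account, Remote Work Stipend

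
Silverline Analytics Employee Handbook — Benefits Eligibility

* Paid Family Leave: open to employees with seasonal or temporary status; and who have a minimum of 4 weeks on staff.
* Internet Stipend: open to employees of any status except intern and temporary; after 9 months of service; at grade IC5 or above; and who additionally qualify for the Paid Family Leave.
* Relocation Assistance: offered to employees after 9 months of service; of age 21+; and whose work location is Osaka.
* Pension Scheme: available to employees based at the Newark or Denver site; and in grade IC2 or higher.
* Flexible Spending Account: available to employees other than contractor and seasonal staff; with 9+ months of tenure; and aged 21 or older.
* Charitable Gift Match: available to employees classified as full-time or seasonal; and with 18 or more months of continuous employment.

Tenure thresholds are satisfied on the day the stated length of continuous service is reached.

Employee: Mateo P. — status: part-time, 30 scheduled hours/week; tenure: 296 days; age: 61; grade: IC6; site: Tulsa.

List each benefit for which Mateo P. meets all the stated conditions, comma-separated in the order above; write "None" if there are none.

Flexible Spending Account

Paid Family Leave — status part-time ✗ (requires seasonal or temporary) → not eligible.
Internet Stipend — status part-time ✓ (not excluded); service 296 days ≥ 9 months (≈270 days) ✓; grade IC6 ≥ IC5 ✓; not eligible for Paid Family Leave ✗ → not eligible.
Relocation Assistance — service 296 days ≥ 9 months (≈270 days) ✓; age 61 ≥ 21 ✓; site Tulsa ✗ (not Osaka) → not eligible.
Pension Scheme — site Tulsa ✗ (not Newark or Denver) → not eligible.
Flexible Spending Account — status part-time ✓ (not excluded); service 296 days ≥ 9 months (≈270 days) ✓; age 61 ≥ 21 ✓ → eligible.
Charitable Gift Match — status part-time ✗ (requires full-time or seasonal) → not eligible.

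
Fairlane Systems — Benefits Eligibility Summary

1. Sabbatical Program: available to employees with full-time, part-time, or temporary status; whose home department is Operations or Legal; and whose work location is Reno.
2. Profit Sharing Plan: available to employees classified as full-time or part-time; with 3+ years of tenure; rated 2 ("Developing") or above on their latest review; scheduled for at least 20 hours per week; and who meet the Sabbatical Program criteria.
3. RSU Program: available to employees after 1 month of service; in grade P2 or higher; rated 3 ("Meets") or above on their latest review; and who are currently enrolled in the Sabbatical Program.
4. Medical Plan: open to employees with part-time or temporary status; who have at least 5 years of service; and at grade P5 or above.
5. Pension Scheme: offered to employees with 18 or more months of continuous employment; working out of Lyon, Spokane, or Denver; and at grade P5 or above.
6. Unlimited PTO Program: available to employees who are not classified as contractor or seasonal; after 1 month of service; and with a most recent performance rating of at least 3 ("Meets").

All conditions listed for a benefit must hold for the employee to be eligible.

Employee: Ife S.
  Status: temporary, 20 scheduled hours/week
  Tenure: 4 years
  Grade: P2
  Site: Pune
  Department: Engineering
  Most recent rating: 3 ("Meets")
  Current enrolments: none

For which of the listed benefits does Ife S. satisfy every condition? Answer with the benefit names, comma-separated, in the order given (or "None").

Unlimited PTO Program

Sabbatical Program — status temporary ✓; dept Engineering ✗ → not eligible.
Profit Sharing Plan — status temporary ✗ (requires full-time or part-time) → not eligible.
RSU Program — service 4 years ≥ 1 month (≈30 days) ✓; grade P2 ≥ P2 ✓; rating 3 ≥ 3 ✓; not enrolled in Sabbatical Program ✗ → not eligible.
Medical Plan — status temporary ✓; service 4 years < 5 years ✗ → not eligible.
Pension Scheme — service 4 years ≥ 18 months (≈540 days) ✓; site Pune ✗ (not Lyon, Spokane, or Denver) → not eligible.
Unlimited PTO Program — status temporary ✓ (not excluded); service 4 years ≥ 1 month (≈30 days) ✓; rating 3 ≥ 3 ✓ → eligible.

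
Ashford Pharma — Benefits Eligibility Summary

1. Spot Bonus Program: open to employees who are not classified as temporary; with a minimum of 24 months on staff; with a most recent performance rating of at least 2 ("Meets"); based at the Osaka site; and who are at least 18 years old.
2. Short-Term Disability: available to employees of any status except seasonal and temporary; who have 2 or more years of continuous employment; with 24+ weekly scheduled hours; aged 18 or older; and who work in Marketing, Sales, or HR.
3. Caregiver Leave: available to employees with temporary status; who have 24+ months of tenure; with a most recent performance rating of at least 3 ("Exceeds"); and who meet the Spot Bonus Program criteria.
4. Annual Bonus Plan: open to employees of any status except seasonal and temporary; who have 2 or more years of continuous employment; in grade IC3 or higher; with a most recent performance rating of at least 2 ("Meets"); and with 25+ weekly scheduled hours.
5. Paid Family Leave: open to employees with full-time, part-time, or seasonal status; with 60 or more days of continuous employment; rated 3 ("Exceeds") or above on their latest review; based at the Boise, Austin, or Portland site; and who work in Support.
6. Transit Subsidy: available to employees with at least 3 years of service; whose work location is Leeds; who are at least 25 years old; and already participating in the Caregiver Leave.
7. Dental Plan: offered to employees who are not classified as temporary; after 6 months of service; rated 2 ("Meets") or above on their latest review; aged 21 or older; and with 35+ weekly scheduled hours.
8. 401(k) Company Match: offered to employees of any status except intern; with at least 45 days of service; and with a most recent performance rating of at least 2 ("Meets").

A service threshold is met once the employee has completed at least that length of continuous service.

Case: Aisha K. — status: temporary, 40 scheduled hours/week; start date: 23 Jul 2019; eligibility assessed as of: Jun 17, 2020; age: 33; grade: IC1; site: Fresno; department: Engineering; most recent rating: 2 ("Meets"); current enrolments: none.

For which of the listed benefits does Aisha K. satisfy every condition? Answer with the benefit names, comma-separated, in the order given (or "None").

Service from 23 Jul 2019 to Jun 17, 2020: 330 days.
Spot Bonus Program — status temporary ✗ (excluded) → not eligible.
Short-Term Disability — status temporary ✗ (excluded) → not eligible.
Caregiver Leave — status temporary ✓; service 330 days < 24 months (≈720 days) ✗ → not eligible.
Annual Bonus Plan — status temporary ✗ (excluded) → not eligible.
Paid Family Leave — status temporary ✗ (requires full-time, part-time, or seasonal) → not eligible.
Transit Subsidy — service 330 days < 3 years (≈1095 days) ✗ → not eligible.
Dental Plan — status temporary ✗ (excluded) → not eligible.
401(k) Company Match — status temporary ✓ (not excluded); service 330 days ≥ 45 days ✓; rating 2 ≥ 2 ✓ → eligible.

401(k) Company Match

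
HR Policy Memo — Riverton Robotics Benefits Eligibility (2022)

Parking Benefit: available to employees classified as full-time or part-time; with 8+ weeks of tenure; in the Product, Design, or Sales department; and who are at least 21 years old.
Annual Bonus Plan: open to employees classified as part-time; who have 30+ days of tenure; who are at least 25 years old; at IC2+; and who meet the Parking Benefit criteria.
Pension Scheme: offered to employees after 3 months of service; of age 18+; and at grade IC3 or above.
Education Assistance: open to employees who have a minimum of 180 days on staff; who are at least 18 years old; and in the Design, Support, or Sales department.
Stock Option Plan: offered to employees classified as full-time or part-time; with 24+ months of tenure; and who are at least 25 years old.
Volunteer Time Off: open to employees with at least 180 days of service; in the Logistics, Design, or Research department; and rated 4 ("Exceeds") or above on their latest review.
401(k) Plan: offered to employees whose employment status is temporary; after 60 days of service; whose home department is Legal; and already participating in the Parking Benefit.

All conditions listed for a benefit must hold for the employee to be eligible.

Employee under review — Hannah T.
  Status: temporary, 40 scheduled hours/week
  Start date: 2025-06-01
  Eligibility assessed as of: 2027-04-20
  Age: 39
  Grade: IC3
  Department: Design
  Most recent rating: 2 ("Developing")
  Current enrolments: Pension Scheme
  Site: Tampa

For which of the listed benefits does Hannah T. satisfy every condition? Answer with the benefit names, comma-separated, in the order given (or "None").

Pension Scheme, Education Assistance

Service from 2025-06-01 to 2027-04-20: 688 days.
Parking Benefit — status temporary ✗ (requires full-time or part-time) → not eligible.
Annual Bonus Plan — status temporary ✗ (requires part-time) → not eligible.
Pension Scheme — service 688 days ≥ 3 months (≈90 days) ✓; age 39 ≥ 18 ✓; grade IC3 ≥ IC3 ✓ → eligible.
Education Assistance — service 688 days ≥ 180 days ✓; age 39 ≥ 18 ✓; dept Design ✓ → eligible.
Stock Option Plan — status temporary ✗ (requires full-time or part-time) → not eligible.
Volunteer Time Off — service 688 days ≥ 180 days ✓; dept Design ✓; rating 2 < 4 ✗ → not eligible.
401(k) Plan — status temporary ✓; service 688 days ≥ 60 days ✓; dept Design ✗ → not eligible.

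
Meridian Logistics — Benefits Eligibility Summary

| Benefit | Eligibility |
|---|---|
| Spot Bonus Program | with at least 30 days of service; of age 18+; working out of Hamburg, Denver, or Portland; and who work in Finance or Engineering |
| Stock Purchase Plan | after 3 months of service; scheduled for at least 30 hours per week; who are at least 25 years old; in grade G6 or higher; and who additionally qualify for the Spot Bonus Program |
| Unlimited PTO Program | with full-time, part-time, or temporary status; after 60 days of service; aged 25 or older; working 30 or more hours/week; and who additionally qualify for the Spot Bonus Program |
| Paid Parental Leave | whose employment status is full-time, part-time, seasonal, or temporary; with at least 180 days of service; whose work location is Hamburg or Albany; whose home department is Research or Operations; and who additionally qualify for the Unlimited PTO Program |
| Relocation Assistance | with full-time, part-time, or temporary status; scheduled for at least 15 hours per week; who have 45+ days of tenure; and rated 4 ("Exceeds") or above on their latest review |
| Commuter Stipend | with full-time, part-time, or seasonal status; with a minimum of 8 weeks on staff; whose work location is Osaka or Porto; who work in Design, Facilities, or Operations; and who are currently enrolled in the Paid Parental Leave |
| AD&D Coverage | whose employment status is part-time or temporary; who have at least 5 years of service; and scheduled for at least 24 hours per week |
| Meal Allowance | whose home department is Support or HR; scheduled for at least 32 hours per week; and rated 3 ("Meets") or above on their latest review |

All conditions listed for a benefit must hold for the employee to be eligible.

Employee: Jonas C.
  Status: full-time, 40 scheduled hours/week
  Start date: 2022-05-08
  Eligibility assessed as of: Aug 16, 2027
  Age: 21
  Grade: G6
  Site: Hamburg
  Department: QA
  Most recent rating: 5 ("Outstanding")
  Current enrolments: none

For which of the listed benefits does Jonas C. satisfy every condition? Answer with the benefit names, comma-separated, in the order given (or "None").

Service from 2022-05-08 to Aug 16, 2027: 1926 days.
Spot Bonus Program — service 1926 days ≥ 30 days ✓; age 21 ≥ 18 ✓; site Hamburg ✓; dept QA ✗ → not eligible.
Stock Purchase Plan — service 1926 days ≥ 3 months (≈90 days) ✓; 40 hrs/wk ≥ 30 ✓; age 21 < 25 ✗ → not eligible.
Unlimited PTO Program — status full-time ✓; service 1926 days ≥ 60 days ✓; age 21 < 25 ✗ → not eligible.
Paid Parental Leave — status full-time ✓; service 1926 days ≥ 180 days ✓; site Hamburg ✓; dept QA ✗ → not eligible.
Relocation Assistance — status full-time ✓; 40 hrs/wk ≥ 15 ✓; service 1926 days ≥ 45 days ✓; rating 5 ≥ 4 ✓ → eligible.
Commuter Stipend — status full-time ✓; service 1926 days ≥ 8 weeks (≈56 days) ✓; site Hamburg ✗ (not Osaka or Porto) → not eligible.
AD&D Coverage — status full-time ✗ (requires part-time or temporary) → not eligible.
Meal Allowance — dept QA ✗ → not eligible.

Relocation Assistance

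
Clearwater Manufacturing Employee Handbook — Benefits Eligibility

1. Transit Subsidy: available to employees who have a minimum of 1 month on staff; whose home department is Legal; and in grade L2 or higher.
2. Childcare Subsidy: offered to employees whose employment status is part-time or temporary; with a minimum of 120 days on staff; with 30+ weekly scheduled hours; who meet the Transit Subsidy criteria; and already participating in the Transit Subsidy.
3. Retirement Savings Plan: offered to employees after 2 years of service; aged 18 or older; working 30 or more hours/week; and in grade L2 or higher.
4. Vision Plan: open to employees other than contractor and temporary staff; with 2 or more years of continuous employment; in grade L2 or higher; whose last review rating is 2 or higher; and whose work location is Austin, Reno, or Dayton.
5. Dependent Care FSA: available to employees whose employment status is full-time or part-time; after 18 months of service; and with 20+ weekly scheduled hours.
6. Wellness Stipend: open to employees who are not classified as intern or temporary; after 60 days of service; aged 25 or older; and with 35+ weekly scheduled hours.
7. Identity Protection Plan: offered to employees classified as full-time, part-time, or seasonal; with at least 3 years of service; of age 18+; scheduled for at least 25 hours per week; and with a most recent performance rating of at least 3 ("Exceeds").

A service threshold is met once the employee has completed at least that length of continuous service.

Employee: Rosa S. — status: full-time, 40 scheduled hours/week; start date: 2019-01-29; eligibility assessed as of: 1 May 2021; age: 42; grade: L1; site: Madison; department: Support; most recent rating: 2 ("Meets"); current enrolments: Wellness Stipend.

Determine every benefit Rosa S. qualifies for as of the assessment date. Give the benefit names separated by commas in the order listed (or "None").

Dependent Care FSA, Wellness Stipend

Service from 2019-01-29 to 1 May 2021: 823 days.
Transit Subsidy — service 823 days ≥ 1 month (≈30 days) ✓; dept Support ✗ → not eligible.
Childcare Subsidy — status full-time ✗ (requires part-time or temporary) → not eligible.
Retirement Savings Plan — service 823 days ≥ 2 years (≈730 days) ✓; age 42 ≥ 18 ✓; 40 hrs/wk ≥ 30 ✓; grade L1 < L2 ✗ → not eligible.
Vision Plan — status full-time ✓ (not excluded); service 823 days ≥ 2 years (≈730 days) ✓; grade L1 < L2 ✗ → not eligible.
Dependent Care FSA — status full-time ✓; service 823 days ≥ 18 months (≈540 days) ✓; 40 hrs/wk ≥ 20 ✓ → eligible.
Wellness Stipend — status full-time ✓ (not excluded); service 823 days ≥ 60 days ✓; age 42 ≥ 25 ✓; 40 hrs/wk ≥ 35 ✓ → eligible.
Identity Protection Plan — status full-time ✓; service 823 days < 3 years (≈1095 days) ✗ → not eligible.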